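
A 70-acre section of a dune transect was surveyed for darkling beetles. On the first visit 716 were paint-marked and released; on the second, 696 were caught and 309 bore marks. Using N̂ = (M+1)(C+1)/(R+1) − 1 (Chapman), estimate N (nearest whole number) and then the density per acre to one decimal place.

N̂ = 717·697/310 − 1 = 499749/310 − 1 ≈ 1611.1 → 1611
Density = N̂ / area = 1611 / 70 ≈ 23.01 → 23.0 per acre

density ≈ 23.0 darkling beetles per acre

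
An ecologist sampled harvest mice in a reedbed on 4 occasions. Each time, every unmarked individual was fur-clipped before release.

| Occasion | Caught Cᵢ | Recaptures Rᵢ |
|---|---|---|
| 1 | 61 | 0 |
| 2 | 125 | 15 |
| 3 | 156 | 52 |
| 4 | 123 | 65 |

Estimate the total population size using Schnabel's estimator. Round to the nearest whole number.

Marked at large before each occasion: Mᵢ = Σⱼ<ᵢ (Cⱼ − Rⱼ) → M1=0, M2=61, M3=171, M4=275
Σ MᵢCᵢ = 0·61 + 61·125 + 171·156 + 275·123 = 0 + 7625 + 26676 + 33825 = 68126
Σ Rᵢ = 0 + 15 + 52 + 65 = 132
N̂ = 68126 / 132 ≈ 516.1 → 516

N ≈ 516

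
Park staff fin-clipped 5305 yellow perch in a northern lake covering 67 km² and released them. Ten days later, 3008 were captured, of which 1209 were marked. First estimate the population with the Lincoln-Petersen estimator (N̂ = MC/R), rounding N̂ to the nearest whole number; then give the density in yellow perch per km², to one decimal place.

N̂ = 5305·3008/1209 = 15957440/1209 ≈ 13198.9 → 13199
Density = N̂ / area = 13199 / 67 = 197.0 per km²

density ≈ 197.0 yellow perch per km²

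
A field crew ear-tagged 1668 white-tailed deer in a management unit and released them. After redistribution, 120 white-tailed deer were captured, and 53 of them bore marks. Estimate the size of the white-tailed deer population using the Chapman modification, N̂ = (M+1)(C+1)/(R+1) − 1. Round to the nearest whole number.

N̂ = (1668+1)(120+1)/(53+1) − 1 = 1669·121/54 − 1
= 201949/54 − 1 ≈ 3739.8 − 1 ≈ 3738.8 → 3739

N ≈ 3739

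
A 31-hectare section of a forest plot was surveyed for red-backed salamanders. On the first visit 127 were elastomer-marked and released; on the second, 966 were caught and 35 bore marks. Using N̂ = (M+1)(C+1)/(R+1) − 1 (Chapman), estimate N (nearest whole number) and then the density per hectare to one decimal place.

density ≈ 110.9 red-backed salamanders per hectare

N̂ = 128·967/36 − 1 = 123776/36 − 1 ≈ 3437.2 → 3437
Density = N̂ / area = 3437 / 31 ≈ 110.87 → 110.9 per hectare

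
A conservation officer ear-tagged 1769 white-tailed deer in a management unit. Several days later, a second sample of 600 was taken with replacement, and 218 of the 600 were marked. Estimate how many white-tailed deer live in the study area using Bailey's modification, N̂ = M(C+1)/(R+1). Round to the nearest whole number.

N ≈ 4855

N̂ = 1769·(600+1)/(218+1) = 1769·601/219 = 1063169/219 ≈ 4854.7 → 4855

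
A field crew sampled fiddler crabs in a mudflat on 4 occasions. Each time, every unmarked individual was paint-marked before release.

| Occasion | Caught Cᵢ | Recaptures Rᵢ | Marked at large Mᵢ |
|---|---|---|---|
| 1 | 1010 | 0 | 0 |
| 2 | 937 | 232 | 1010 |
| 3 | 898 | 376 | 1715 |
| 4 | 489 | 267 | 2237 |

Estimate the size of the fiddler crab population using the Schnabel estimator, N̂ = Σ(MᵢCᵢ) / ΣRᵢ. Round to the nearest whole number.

N ≈ 4092

Σ MᵢCᵢ = 0·1010 + 1010·937 + 1715·898 + 2237·489 = 0 + 946370 + 1540070 + 1093893 = 3580333
Σ Rᵢ = 0 + 232 + 376 + 267 = 875
N̂ = 3580333 / 875 ≈ 4091.8 → 4092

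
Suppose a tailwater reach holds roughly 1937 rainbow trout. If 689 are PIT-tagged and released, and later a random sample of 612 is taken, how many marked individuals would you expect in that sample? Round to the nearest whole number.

expected recaptures ≈ 218

The marked fraction of the population is 689/1937, so in a sample of 612 expect C·(M/N) marked.
E[R] = 689 × 612 / 1937 = 421668 / 1937 ≈ 217.7 → 218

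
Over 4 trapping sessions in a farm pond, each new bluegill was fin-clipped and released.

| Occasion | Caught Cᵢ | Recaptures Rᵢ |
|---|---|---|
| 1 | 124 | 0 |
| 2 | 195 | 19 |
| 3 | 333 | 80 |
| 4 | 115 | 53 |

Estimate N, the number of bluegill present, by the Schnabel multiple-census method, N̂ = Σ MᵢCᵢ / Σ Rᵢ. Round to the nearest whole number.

Marked at large before each occasion: Mᵢ = Σⱼ<ᵢ (Cⱼ − Rⱼ) → M1=0, M2=124, M3=300, M4=553
Σ MᵢCᵢ = 0·124 + 124·195 + 300·333 + 553·115 = 0 + 24180 + 99900 + 63595 = 187675
Σ Rᵢ = 0 + 19 + 80 + 53 = 152
N̂ = 187675 / 152 ≈ 1234.7 → 1235

N ≈ 1235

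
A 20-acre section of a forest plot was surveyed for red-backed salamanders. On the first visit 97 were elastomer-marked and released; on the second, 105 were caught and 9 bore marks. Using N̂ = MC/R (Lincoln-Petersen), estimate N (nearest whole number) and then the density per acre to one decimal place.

density ≈ 56.6 red-backed salamanders per acre

N̂ = 97·105/9 = 10185/9 ≈ 1131.7 → 1132
Density = N̂ / area = 1132 / 20 ≈ 56.60 → 56.6 per acre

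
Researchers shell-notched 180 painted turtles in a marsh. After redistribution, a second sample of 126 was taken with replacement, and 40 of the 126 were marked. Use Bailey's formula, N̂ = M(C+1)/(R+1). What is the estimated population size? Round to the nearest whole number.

N̂ = 180·(126+1)/(40+1) = 180·127/41 = 22860/41 ≈ 557.6 → 558

N ≈ 558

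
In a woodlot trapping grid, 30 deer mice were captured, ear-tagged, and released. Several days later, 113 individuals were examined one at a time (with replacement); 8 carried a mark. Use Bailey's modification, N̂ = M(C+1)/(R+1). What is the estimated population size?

N̂ = 30·(113+1)/(8+1) = 30·114/9 = 3420/9 = 380

N = 380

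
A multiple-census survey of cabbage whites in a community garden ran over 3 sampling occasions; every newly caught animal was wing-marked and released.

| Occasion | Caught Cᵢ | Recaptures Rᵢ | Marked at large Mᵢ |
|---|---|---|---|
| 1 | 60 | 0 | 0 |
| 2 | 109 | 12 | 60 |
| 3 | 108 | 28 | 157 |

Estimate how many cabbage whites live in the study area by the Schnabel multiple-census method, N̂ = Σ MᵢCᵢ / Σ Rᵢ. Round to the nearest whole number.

Σ MᵢCᵢ = 0·60 + 60·109 + 157·108 = 0 + 6540 + 16956 = 23496
Σ Rᵢ = 0 + 12 + 28 = 40
N̂ = 23496 / 40 ≈ 587.4 → 587

N ≈ 587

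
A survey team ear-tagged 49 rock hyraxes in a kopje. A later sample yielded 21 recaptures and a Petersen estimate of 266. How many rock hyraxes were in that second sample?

From N = M·C/R: C = N·R / M = 266·21 / 49 = 5586 / 49 = 114.

C = 114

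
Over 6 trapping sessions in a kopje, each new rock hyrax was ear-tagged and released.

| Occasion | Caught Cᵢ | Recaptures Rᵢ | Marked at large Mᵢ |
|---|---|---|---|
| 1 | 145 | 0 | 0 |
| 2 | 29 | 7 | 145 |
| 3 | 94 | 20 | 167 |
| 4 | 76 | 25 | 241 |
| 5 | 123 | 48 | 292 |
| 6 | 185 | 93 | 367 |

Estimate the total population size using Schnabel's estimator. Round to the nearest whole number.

Σ MᵢCᵢ = 0·145 + 145·29 + 167·94 + 241·76 + 292·123 + 367·185 = 0 + 4205 + 15698 + 18316 + 35916 + 67895 = 142030
Σ Rᵢ = 0 + 7 + 20 + 25 + 48 + 93 = 193
N̂ = 142030 / 193 ≈ 735.9 → 736

N ≈ 736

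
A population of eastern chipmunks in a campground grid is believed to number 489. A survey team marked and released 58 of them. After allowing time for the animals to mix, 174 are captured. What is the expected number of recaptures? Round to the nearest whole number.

The marked fraction of the population is 58/489, so in a sample of 174 expect C·(M/N) marked.
E[R] = 58 × 174 / 489 = 10092 / 489 ≈ 20.6 → 21

expected recaptures ≈ 21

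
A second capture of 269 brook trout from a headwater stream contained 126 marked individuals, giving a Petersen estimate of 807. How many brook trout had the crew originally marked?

M = 378

From N = M·C/R: M = N·R / C = 807·126 / 269 = 101682 / 269 = 378.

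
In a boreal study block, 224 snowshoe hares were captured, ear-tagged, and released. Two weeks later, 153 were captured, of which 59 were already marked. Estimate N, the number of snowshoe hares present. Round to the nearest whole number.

Lincoln-Petersen assumes M/N = R/C, so N = M·C / R.
N = (224 × 153) / 59 = 34272 / 59 ≈ 580.9 → 581

N ≈ 581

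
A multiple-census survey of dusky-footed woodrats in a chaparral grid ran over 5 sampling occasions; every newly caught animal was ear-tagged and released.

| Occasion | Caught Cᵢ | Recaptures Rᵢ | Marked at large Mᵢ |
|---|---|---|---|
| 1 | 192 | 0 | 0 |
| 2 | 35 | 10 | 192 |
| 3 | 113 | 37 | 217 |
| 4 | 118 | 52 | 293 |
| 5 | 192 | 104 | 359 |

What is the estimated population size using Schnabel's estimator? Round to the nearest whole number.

Σ MᵢCᵢ = 0·192 + 192·35 + 217·113 + 293·118 + 359·192 = 0 + 6720 + 24521 + 34574 + 68928 = 134743
Σ Rᵢ = 0 + 10 + 37 + 52 + 104 = 203
N̂ = 134743 / 203 ≈ 663.8 → 664

N ≈ 664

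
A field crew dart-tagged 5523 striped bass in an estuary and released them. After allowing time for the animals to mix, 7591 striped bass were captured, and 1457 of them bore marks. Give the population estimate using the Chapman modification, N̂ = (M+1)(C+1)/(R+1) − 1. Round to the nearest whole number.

N ≈ 28,763

N̂ = (5523+1)(7591+1)/(1457+1) − 1 = 5524·7592/1458 − 1
= 41938208/1458 − 1 ≈ 28764.2 − 1 ≈ 28763.2 → 28763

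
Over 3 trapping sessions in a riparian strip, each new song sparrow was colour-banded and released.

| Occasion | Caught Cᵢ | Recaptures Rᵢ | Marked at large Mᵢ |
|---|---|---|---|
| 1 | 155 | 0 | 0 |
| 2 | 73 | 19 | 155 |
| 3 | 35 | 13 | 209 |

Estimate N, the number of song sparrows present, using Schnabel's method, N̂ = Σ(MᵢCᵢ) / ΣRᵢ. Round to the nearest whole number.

N ≈ 582

Σ MᵢCᵢ = 0·155 + 155·73 + 209·35 = 0 + 11315 + 7315 = 18630
Σ Rᵢ = 0 + 19 + 13 = 32
N̂ = 18630 / 32 ≈ 582.2 → 582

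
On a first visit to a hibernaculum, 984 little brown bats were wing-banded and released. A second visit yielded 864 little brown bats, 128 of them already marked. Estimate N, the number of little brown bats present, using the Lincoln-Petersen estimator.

If marked individuals mix randomly, R/C ≈ M/N, giving N ≈ M·C/R.
N = (984 × 864) / 128 = 850176 / 128 = 6642

N = 6642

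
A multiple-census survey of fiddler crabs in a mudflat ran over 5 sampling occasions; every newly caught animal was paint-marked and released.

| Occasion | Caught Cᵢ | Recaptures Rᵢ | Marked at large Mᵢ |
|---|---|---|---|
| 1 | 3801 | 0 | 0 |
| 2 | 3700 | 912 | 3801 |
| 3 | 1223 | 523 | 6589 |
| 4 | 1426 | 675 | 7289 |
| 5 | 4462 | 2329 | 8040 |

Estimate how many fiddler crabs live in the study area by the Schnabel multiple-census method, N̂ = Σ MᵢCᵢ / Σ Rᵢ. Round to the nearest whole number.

N ≈ 15,407

Σ MᵢCᵢ = 0·3801 + 3801·3700 + 6589·1223 + 7289·1426 + 8040·4462 = 0 + 14063700 + 8058347 + 10394114 + 35874480 = 68390641
Σ Rᵢ = 0 + 912 + 523 + 675 + 2329 = 4439
N̂ = 68390641 / 4439 ≈ 15406.8 → 15407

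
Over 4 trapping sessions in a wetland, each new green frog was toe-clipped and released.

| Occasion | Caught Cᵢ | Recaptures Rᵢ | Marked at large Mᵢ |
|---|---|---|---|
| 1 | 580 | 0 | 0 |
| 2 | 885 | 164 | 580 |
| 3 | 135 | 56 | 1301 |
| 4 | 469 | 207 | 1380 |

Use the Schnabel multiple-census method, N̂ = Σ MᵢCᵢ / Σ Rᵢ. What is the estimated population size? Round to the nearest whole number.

N ≈ 3129

Σ MᵢCᵢ = 0·580 + 580·885 + 1301·135 + 1380·469 = 0 + 513300 + 175635 + 647220 = 1336155
Σ Rᵢ = 0 + 164 + 56 + 207 = 427
N̂ = 1336155 / 427 ≈ 3129.2 → 3129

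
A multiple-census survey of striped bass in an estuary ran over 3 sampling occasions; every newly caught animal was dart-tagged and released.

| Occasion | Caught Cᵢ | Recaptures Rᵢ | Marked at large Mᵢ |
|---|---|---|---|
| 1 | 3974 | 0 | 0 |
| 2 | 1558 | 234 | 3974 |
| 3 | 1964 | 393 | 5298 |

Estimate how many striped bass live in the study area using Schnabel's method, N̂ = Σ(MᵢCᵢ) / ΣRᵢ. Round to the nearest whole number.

Σ MᵢCᵢ = 0·3974 + 3974·1558 + 5298·1964 = 0 + 6191492 + 10405272 = 16596764
Σ Rᵢ = 0 + 234 + 393 = 627
N̂ = 16596764 / 627 ≈ 26470.1 → 26470

N ≈ 26,470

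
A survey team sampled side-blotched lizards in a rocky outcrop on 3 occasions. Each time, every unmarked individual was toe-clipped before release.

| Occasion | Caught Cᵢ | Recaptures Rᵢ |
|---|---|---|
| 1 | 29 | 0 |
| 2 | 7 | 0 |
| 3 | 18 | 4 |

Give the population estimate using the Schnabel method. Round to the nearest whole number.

Marked at large before each occasion: Mᵢ = Σⱼ<ᵢ (Cⱼ − Rⱼ) → M1=0, M2=29, M3=36
Σ MᵢCᵢ = 0·29 + 29·7 + 36·18 = 0 + 203 + 648 = 851
Σ Rᵢ = 0 + 0 + 4 = 4
N̂ = 851 / 4 ≈ 212.8 → 213

N ≈ 213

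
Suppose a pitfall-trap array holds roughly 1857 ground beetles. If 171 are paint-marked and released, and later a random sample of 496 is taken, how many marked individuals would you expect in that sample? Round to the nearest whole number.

expected recaptures ≈ 46

The marked fraction of the population is 171/1857, so in a sample of 496 expect C·(M/N) marked.
E[R] = 171 × 496 / 1857 = 84816 / 1857 ≈ 45.7 → 46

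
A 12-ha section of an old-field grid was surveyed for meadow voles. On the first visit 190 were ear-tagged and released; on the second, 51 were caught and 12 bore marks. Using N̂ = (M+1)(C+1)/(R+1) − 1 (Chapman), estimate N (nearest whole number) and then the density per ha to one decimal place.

N̂ = 191·52/13 − 1 = 9932/13 − 1 = 763
Density = N̂ / area = 763 / 12 ≈ 63.58 → 63.6 per ha

density ≈ 63.6 meadow voles per ha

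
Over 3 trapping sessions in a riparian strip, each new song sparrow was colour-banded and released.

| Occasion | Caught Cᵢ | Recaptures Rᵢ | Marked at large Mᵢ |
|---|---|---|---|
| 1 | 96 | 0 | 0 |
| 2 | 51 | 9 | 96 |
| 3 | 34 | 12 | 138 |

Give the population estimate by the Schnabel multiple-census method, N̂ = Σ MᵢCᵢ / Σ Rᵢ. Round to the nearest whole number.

Σ MᵢCᵢ = 0·96 + 96·51 + 138·34 = 0 + 4896 + 4692 = 9588
Σ Rᵢ = 0 + 9 + 12 = 21
N̂ = 9588 / 21 ≈ 456.6 → 457

N ≈ 457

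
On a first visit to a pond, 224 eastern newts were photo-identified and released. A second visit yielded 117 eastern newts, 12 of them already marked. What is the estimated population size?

N = 2184

The marked fraction in the recapture sample should equal the marked fraction in the population: 12/117 = 224/N.
N = (224 × 117) / 12 = 26208 / 12 = 2184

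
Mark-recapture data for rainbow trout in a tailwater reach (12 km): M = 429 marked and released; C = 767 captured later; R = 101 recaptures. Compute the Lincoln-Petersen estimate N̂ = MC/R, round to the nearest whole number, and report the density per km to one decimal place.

density ≈ 271.5 rainbow trout per km

N̂ = 429·767/101 = 329043/101 ≈ 3257.9 → 3258
Density = N̂ / area = 3258 / 12 ≈ 271.50 → 271.5 per km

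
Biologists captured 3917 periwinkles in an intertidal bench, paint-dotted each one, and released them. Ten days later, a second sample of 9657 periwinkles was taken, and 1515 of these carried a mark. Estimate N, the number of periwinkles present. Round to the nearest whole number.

If marked individuals mix randomly, R/C ≈ M/N, giving N ≈ M·C/R.
N = (3917 × 9657) / 1515 = 37826469 / 1515 ≈ 24968.0 → 24968

N ≈ 24,968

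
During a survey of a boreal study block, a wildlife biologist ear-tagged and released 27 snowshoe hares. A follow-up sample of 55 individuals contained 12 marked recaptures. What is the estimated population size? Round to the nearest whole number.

Lincoln-Petersen assumes M/N = R/C, so N = M·C / R.
N = (27 × 55) / 12 = 1485 / 12 ≈ 123.8 → 124

N ≈ 124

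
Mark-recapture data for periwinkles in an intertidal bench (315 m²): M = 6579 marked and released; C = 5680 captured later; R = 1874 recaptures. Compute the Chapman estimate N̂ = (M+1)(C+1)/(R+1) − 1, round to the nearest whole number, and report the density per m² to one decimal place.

N̂ = 6580·5681/1875 − 1 = 37380980/1875 − 1 ≈ 19935.5 → 19936
Density = N̂ / area = 19936 / 315 ≈ 63.29 → 63.3 per m²

density ≈ 63.3 periwinkles per m²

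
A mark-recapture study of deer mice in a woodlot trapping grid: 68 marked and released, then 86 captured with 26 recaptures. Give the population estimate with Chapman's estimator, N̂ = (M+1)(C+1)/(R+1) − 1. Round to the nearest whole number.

N ≈ 221

N̂ = (68+1)(86+1)/(26+1) − 1 = 69·87/27 − 1
= 6003/27 − 1 ≈ 222.3 − 1 ≈ 221.3 → 221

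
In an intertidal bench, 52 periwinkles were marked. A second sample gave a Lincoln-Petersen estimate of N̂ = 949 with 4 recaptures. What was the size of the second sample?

From N = M·C/R: C = N·R / M = 949·4 / 52 = 3796 / 52 = 73.

C = 73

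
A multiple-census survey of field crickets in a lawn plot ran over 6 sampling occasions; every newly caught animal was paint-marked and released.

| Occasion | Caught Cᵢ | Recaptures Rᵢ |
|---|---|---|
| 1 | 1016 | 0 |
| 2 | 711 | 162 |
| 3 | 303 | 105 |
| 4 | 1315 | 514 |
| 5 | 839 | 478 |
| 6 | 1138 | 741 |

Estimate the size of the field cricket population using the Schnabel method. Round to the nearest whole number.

Marked at large before each occasion: Mᵢ = Σⱼ<ᵢ (Cⱼ − Rⱼ) → M1=0, M2=1016, M3=1565, M4=1763, M5=2564, M6=2925
Σ MᵢCᵢ = 0·1016 + 1016·711 + 1565·303 + 1763·1315 + 2564·839 + 2925·1138 = 0 + 722376 + 474195 + 2318345 + 2151196 + 3328650 = 8994762
Σ Rᵢ = 0 + 162 + 105 + 514 + 478 + 741 = 2000
N̂ = 8994762 / 2000 ≈ 4497.4 → 4497

N ≈ 4497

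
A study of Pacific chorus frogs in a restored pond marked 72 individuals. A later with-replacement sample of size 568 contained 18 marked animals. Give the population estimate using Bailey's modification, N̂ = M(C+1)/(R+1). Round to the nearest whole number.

N ≈ 2156

N̂ = 72·(568+1)/(18+1) = 72·569/19 = 40968/19 ≈ 2156.2 → 2156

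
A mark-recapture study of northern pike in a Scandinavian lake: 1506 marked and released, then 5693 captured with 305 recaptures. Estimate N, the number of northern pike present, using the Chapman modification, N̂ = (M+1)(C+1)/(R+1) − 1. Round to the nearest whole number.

N ≈ 28,041

N̂ = (1506+1)(5693+1)/(305+1) − 1 = 1507·5694/306 − 1
= 8580858/306 − 1 ≈ 28042.0 − 1 ≈ 28041.0 → 28041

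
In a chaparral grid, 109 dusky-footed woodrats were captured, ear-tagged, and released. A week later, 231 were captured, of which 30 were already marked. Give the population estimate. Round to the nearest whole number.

N ≈ 839

Lincoln-Petersen assumes M/N = R/C, so N = M·C / R.
N = (109 × 231) / 30 = 25179 / 30 ≈ 839.3 → 839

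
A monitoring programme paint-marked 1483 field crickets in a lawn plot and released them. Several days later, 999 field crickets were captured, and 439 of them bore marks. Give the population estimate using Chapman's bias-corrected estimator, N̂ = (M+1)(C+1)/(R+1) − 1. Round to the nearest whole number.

N ≈ 3372

N̂ = (1483+1)(999+1)/(439+1) − 1 = 1484·1000/440 − 1
= 1484000/440 − 1 ≈ 3372.7 − 1 ≈ 3371.7 → 3372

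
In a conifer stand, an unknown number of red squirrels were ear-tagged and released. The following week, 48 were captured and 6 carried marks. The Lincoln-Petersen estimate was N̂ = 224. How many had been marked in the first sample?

From N = M·C/R: M = N·R / C = 224·6 / 48 = 1344 / 48 = 28.

M = 28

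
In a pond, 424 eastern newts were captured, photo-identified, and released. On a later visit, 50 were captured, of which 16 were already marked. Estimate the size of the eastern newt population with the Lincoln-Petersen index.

N = (424 × 50) / 16 = 21200 / 16 = 1325

N = 1325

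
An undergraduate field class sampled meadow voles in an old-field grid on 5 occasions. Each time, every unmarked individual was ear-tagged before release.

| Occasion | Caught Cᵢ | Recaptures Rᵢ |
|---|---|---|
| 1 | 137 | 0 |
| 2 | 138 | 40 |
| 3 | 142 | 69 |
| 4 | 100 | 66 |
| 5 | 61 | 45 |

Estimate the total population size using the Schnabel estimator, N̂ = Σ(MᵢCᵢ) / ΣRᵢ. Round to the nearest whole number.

N ≈ 472

Marked at large before each occasion: Mᵢ = Σⱼ<ᵢ (Cⱼ − Rⱼ) → M1=0, M2=137, M3=235, M4=308, M5=342
Σ MᵢCᵢ = 0·137 + 137·138 + 235·142 + 308·100 + 342·61 = 0 + 18906 + 33370 + 30800 + 20862 = 103938
Σ Rᵢ = 0 + 40 + 69 + 66 + 45 = 220
N̂ = 103938 / 220 ≈ 472.4 → 472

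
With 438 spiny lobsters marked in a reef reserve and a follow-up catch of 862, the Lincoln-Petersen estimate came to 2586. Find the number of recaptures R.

R = 146

From N = M·C/R: R = M·C / N = 438·862 / 2586 = 377556 / 2586 = 146.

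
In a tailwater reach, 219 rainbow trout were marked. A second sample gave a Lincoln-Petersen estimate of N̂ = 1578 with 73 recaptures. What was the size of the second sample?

C = 526

From N = M·C/R: C = N·R / M = 1578·73 / 219 = 115194 / 219 = 526.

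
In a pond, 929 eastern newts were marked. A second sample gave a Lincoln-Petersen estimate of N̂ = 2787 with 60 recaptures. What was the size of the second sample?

From N = M·C/R: C = N·R / M = 2787·60 / 929 = 167220 / 929 = 180.

C = 180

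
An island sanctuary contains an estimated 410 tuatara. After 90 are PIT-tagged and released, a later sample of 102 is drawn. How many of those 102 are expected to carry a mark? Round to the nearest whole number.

Expected recaptures E[R] = M·C / N.
E[R] = 90 × 102 / 410 = 9180 / 410 ≈ 22.4 → 22

expected recaptures ≈ 22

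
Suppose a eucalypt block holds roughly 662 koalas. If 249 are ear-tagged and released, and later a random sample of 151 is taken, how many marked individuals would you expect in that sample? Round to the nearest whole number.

expected recaptures ≈ 57

Expected recaptures E[R] = M·C / N.
E[R] = 249 × 151 / 662 = 37599 / 662 ≈ 56.8 → 57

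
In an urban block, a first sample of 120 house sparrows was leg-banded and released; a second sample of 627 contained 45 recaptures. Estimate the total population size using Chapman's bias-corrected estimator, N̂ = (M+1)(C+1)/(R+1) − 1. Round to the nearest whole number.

N ≈ 1651

N̂ = (120+1)(627+1)/(45+1) − 1 = 121·628/46 − 1
= 75988/46 − 1 ≈ 1651.9 − 1 ≈ 1650.9 → 1651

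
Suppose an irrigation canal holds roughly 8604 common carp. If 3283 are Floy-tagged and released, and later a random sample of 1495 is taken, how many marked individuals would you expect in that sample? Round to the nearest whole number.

expected recaptures ≈ 570

The marked fraction of the population is 3283/8604, so in a sample of 1495 expect C·(M/N) marked.
E[R] = 3283 × 1495 / 8604 = 4908085 / 8604 ≈ 570.4 → 570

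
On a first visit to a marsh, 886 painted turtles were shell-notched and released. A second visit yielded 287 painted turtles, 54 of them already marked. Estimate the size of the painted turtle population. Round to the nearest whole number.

The marked fraction in the recapture sample should equal the marked fraction in the population: 54/287 = 886/N.
N = (886 × 287) / 54 = 254282 / 54 ≈ 4708.9 → 4709

N ≈ 4709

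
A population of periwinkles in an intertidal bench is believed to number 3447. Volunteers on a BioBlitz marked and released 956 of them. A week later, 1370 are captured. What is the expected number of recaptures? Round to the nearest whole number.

Expected recaptures E[R] = M·C / N.
E[R] = 956 × 1370 / 3447 = 1309720 / 3447 ≈ 380.0 → 380

expected recaptures ≈ 380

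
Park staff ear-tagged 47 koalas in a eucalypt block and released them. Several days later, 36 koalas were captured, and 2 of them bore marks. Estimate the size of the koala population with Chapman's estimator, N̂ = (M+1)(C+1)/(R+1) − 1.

N = 591

N̂ = (47+1)(36+1)/(2+1) − 1 = 48·37/3 − 1
= 1776/3 − 1 = 592 − 1 = 591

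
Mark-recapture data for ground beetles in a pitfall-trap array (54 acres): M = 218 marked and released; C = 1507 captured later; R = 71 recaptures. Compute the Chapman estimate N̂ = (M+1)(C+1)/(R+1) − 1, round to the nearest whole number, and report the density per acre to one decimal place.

density ≈ 84.9 ground beetles per acre

N̂ = 219·1508/72 − 1 = 330252/72 − 1 ≈ 4585.8 → 4586
Density = N̂ / area = 4586 / 54 ≈ 84.93 → 84.9 per acre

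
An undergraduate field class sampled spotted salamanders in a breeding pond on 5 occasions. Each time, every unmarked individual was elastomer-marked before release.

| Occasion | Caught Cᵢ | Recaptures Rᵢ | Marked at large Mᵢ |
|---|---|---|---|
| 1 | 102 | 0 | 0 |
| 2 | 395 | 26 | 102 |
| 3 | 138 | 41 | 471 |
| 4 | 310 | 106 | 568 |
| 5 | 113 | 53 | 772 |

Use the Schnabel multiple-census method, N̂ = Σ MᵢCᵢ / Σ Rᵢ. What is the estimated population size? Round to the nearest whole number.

N ≈ 1631

Σ MᵢCᵢ = 0·102 + 102·395 + 471·138 + 568·310 + 772·113 = 0 + 40290 + 64998 + 176080 + 87236 = 368604
Σ Rᵢ = 0 + 26 + 41 + 106 + 53 = 226
N̂ = 368604 / 226 ≈ 1631.0 → 1631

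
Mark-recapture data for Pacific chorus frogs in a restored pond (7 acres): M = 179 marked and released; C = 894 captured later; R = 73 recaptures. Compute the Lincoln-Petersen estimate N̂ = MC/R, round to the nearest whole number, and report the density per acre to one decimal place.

N̂ = 179·894/73 = 160026/73 ≈ 2192.1 → 2192
Density = N̂ / area = 2192 / 7 ≈ 313.14 → 313.1 per acre

density ≈ 313.1 Pacific chorus frogs per acre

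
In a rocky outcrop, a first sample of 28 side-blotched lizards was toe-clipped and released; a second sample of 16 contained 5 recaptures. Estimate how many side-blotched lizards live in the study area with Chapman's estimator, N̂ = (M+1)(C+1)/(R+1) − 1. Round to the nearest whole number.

N ≈ 81

N̂ = (28+1)(16+1)/(5+1) − 1 = 29·17/6 − 1
= 493/6 − 1 ≈ 82.2 − 1 ≈ 81.2 → 81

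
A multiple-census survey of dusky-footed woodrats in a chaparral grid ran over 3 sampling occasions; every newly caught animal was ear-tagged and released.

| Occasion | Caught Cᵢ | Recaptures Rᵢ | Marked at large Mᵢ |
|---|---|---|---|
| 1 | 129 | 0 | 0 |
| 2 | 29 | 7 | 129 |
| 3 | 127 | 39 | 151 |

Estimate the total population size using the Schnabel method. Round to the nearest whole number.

N ≈ 498

Σ MᵢCᵢ = 0·129 + 129·29 + 151·127 = 0 + 3741 + 19177 = 22918
Σ Rᵢ = 0 + 7 + 39 = 46
N̂ = 22918 / 46 ≈ 498.2 → 498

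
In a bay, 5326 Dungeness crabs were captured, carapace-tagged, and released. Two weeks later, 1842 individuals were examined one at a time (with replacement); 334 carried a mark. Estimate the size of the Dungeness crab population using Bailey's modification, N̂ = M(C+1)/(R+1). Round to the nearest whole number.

N̂ = 5326·(1842+1)/(334+1) = 5326·1843/335 = 9815818/335 ≈ 29300.9 → 29301

N ≈ 29,301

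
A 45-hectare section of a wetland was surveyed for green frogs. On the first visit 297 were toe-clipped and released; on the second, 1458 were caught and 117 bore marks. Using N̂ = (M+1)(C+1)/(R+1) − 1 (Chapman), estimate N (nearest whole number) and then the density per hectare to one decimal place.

N̂ = 298·1459/118 − 1 = 434782/118 − 1 ≈ 3683.6 → 3684
Density = N̂ / area = 3684 / 45 ≈ 81.87 → 81.9 per hectare

density ≈ 81.9 green frogs per hectare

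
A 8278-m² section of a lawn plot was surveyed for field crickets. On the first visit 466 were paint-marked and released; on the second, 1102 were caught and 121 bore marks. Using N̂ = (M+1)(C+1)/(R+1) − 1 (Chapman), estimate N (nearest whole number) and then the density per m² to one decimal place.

N̂ = 467·1103/122 − 1 = 515101/122 − 1 ≈ 4221.1 → 4221
Density = N̂ / area = 4221 / 8278 ≈ 0.51 → 0.5 per m²

density ≈ 0.5 field crickets per m²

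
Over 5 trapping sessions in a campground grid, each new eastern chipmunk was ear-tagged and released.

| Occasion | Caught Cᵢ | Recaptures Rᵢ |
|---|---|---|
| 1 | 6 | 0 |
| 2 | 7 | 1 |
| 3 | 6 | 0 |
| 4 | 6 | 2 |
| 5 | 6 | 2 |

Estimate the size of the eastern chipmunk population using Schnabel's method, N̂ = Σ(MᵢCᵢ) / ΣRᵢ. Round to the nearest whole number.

Marked at large before each occasion: Mᵢ = Σⱼ<ᵢ (Cⱼ − Rⱼ) → M1=0, M2=6, M3=12, M4=18, M5=22
Σ MᵢCᵢ = 0·6 + 6·7 + 12·6 + 18·6 + 22·6 = 0 + 42 + 72 + 108 + 132 = 354
Σ Rᵢ = 0 + 1 + 0 + 2 + 2 = 5
N̂ = 354 / 5 ≈ 70.8 → 71

N ≈ 71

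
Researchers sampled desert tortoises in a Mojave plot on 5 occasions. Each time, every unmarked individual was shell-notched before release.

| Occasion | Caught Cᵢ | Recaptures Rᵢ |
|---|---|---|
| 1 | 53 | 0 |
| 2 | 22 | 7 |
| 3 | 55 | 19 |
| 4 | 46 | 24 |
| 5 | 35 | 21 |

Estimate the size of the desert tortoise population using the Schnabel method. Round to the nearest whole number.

N ≈ 199

Marked at large before each occasion: Mᵢ = Σⱼ<ᵢ (Cⱼ − Rⱼ) → M1=0, M2=53, M3=68, M4=104, M5=126
Σ MᵢCᵢ = 0·53 + 53·22 + 68·55 + 104·46 + 126·35 = 0 + 1166 + 3740 + 4784 + 4410 = 14100
Σ Rᵢ = 0 + 7 + 19 + 24 + 21 = 71
N̂ = 14100 / 71 ≈ 198.6 → 199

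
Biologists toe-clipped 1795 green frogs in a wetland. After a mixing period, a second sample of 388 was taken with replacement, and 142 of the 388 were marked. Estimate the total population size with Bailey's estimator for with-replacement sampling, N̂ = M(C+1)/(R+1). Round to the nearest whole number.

N ≈ 4883

N̂ = 1795·(388+1)/(142+1) = 1795·389/143 = 698255/143 ≈ 4882.9 → 4883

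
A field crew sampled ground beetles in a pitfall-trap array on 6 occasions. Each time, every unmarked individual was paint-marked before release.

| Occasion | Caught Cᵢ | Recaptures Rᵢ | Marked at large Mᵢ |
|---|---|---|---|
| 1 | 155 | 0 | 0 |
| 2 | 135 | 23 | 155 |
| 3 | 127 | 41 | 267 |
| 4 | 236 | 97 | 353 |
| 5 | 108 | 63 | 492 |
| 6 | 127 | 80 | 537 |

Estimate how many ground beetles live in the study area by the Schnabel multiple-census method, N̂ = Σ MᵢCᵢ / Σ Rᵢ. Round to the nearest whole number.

Σ MᵢCᵢ = 0·155 + 155·135 + 267·127 + 353·236 + 492·108 + 537·127 = 0 + 20925 + 33909 + 83308 + 53136 + 68199 = 259477
Σ Rᵢ = 0 + 23 + 41 + 97 + 63 + 80 = 304
N̂ = 259477 / 304 ≈ 853.5 → 854

N ≈ 854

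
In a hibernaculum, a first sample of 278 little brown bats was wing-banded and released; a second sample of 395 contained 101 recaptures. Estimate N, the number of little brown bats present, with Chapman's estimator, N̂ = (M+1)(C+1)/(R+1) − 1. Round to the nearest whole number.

N̂ = (278+1)(395+1)/(101+1) − 1 = 279·396/102 − 1
= 110484/102 − 1 ≈ 1083.2 − 1 ≈ 1082.2 → 1082

N ≈ 1082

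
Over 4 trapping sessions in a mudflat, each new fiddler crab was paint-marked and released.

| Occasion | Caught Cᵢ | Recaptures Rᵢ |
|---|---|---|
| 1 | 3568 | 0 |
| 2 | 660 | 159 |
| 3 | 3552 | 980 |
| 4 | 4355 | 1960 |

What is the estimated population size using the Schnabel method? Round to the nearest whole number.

N ≈ 14,756

Marked at large before each occasion: Mᵢ = Σⱼ<ᵢ (Cⱼ − Rⱼ) → M1=0, M2=3568, M3=4069, M4=6641
Σ MᵢCᵢ = 0·3568 + 3568·660 + 4069·3552 + 6641·4355 = 0 + 2354880 + 14453088 + 28921555 = 45729523
Σ Rᵢ = 0 + 159 + 980 + 1960 = 3099
N̂ = 45729523 / 3099 ≈ 14756.2 → 14756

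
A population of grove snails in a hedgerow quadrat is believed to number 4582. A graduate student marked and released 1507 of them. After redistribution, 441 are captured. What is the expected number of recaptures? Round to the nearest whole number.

expected recaptures ≈ 145

The marked fraction of the population is 1507/4582, so in a sample of 441 expect C·(M/N) marked.
E[R] = 1507 × 441 / 4582 = 664587 / 4582 ≈ 145.0 → 145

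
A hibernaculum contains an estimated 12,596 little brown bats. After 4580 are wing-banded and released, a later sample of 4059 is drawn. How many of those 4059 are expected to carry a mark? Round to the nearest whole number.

The marked fraction of the population is 4580/12596, so in a sample of 4059 expect C·(M/N) marked.
E[R] = 4580 × 4059 / 12596 = 18590220 / 12596 ≈ 1475.9 → 1476

expected recaptures ≈ 1476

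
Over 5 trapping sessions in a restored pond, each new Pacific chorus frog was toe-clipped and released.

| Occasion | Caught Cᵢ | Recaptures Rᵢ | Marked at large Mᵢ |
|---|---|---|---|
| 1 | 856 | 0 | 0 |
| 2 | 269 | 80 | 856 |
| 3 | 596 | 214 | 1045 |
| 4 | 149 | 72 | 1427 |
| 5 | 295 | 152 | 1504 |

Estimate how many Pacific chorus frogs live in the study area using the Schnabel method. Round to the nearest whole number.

Σ MᵢCᵢ = 0·856 + 856·269 + 1045·596 + 1427·149 + 1504·295 = 0 + 230264 + 622820 + 212623 + 443680 = 1509387
Σ Rᵢ = 0 + 80 + 214 + 72 + 152 = 518
N̂ = 1509387 / 518 ≈ 2913.9 → 2914

N ≈ 2914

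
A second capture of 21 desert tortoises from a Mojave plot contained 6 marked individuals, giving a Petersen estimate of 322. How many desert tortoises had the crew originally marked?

From N = M·C/R: M = N·R / C = 322·6 / 21 = 1932 / 21 = 92.

M = 92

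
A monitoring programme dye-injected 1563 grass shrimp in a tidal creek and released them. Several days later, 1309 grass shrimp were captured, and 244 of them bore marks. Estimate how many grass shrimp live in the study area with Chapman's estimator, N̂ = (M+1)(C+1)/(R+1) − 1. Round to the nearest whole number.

N̂ = (1563+1)(1309+1)/(244+1) − 1 = 1564·1310/245 − 1
= 2048840/245 − 1 ≈ 8362.6 − 1 ≈ 8361.6 → 8362

N ≈ 8362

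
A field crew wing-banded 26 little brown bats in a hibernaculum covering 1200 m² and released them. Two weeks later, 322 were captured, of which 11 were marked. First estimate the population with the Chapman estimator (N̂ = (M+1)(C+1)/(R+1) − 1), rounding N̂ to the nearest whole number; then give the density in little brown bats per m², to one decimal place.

density ≈ 0.6 little brown bats per m²

N̂ = 27·323/12 − 1 = 8721/12 − 1 ≈ 725.8 → 726
Density = N̂ / area = 726 / 1200 ≈ 0.60 → 0.6 per m²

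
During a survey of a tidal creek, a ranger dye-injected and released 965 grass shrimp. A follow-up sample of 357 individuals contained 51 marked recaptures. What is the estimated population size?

N = (965 × 357) / 51 = 344505 / 51 = 6755

N = 6755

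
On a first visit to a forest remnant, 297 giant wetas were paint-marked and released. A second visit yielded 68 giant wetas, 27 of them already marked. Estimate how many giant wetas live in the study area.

The marked fraction in the recapture sample should equal the marked fraction in the population: 27/68 = 297/N.
N = (297 × 68) / 27 = 20196 / 27 = 748

N = 748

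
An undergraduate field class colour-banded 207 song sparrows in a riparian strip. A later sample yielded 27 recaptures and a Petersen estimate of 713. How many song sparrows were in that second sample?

C = 93

From N = M·C/R: C = N·R / M = 713·27 / 207 = 19251 / 207 = 93.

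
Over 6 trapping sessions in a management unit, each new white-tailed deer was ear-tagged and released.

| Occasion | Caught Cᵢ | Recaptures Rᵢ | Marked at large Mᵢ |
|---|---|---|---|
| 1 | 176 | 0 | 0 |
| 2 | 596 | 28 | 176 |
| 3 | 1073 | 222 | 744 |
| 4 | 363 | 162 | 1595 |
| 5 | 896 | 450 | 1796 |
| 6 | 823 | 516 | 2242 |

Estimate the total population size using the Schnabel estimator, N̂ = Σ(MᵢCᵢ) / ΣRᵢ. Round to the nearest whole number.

Σ MᵢCᵢ = 0·176 + 176·596 + 744·1073 + 1595·363 + 1796·896 + 2242·823 = 0 + 104896 + 798312 + 578985 + 1609216 + 1845166 = 4936575
Σ Rᵢ = 0 + 28 + 222 + 162 + 450 + 516 = 1378
N̂ = 4936575 / 1378 ≈ 3582.4 → 3582

N ≈ 3582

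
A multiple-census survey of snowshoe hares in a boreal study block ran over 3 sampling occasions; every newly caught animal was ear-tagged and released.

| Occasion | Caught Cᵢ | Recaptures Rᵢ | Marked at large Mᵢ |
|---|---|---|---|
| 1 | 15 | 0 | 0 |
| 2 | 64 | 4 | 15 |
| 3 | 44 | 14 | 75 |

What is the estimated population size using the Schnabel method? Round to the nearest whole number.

N ≈ 237

Σ MᵢCᵢ = 0·15 + 15·64 + 75·44 = 0 + 960 + 3300 = 4260
Σ Rᵢ = 0 + 4 + 14 = 18
N̂ = 4260 / 18 ≈ 236.7 → 237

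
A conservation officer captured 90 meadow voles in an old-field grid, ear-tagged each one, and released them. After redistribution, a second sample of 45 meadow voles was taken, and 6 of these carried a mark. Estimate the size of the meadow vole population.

N = 675

If marked individuals mix randomly, R/C ≈ M/N, giving N ≈ M·C/R.
N = (90 × 45) / 6 = 4050 / 6 = 675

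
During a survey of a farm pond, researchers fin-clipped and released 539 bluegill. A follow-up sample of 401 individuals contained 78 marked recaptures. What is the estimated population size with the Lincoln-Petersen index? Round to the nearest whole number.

N ≈ 2771

The marked fraction in the recapture sample should equal the marked fraction in the population: 78/401 = 539/N.
N = (539 × 401) / 78 = 216139 / 78 ≈ 2771.0 → 2771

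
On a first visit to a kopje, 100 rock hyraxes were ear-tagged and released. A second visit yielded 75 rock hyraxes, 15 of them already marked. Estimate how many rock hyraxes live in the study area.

Lincoln-Petersen assumes M/N = R/C, so N = M·C / R.
N = (100 × 75) / 15 = 7500 / 15 = 500

N = 500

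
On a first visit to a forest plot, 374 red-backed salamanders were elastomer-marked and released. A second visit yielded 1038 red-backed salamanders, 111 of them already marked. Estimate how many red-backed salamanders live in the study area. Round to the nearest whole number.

N = (374 × 1038) / 111 = 388212 / 111 ≈ 3497.4 → 3497

N ≈ 3497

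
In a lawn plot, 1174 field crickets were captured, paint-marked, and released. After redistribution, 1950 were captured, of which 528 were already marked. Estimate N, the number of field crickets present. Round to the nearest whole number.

N ≈ 4336

N = (1174 × 1950) / 528 = 2289300 / 528 ≈ 4335.8 → 4336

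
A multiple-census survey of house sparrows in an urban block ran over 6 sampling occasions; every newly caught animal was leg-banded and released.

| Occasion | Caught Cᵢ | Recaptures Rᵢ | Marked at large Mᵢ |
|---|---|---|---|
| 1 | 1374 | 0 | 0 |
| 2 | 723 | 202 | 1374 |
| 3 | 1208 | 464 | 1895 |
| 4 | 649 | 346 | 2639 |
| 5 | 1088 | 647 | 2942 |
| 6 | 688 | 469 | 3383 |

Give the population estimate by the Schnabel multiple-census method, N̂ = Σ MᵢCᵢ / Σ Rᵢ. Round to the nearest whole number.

Σ MᵢCᵢ = 0·1374 + 1374·723 + 1895·1208 + 2639·649 + 2942·1088 + 3383·688 = 0 + 993402 + 2289160 + 1712711 + 3200896 + 2327504 = 10523673
Σ Rᵢ = 0 + 202 + 464 + 346 + 647 + 469 = 2128
N̂ = 10523673 / 2128 ≈ 4945.3 → 4945

N ≈ 4945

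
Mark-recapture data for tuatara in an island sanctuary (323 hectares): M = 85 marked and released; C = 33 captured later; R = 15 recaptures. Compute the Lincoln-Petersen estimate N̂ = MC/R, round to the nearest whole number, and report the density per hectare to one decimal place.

N̂ = 85·33/15 = 2805/15 = 187
Density = N̂ / area = 187 / 323 ≈ 0.58 → 0.6 per hectare

density ≈ 0.6 tuatara per hectare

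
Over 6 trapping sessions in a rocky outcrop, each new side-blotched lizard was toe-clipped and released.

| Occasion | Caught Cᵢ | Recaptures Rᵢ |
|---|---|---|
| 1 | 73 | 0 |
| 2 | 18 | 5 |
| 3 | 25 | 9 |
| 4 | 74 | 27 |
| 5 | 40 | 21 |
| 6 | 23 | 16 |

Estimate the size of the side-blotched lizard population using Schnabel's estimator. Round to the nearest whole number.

Marked at large before each occasion: Mᵢ = Σⱼ<ᵢ (Cⱼ − Rⱼ) → M1=0, M2=73, M3=86, M4=102, M5=149, M6=168
Σ MᵢCᵢ = 0·73 + 73·18 + 86·25 + 102·74 + 149·40 + 168·23 = 0 + 1314 + 2150 + 7548 + 5960 + 3864 = 20836
Σ Rᵢ = 0 + 5 + 9 + 27 + 21 + 16 = 78
N̂ = 20836 / 78 ≈ 267.1 → 267

N ≈ 267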